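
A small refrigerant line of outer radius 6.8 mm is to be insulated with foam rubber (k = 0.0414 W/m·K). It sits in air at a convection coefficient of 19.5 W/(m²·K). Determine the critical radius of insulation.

For a cylinder r_cr = k/h = 0.0414/19.5
r_cr = 2.12 mm; since the bare radius (6.8 mm) is above r_cr, any added insulation will reduce heat loss.

r_cr ≈ 2.12 mm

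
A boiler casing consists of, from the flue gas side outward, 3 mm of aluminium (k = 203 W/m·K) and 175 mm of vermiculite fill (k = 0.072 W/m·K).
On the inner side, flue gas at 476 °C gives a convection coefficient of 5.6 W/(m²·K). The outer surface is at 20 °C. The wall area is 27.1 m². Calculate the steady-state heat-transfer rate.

Q ≈ 4740 W

Series thermal resistances:
R_inner film = 1/(h_i·A) = 1/(5.6×27.1) = 0.006589 K/W
R_aluminium = L/(kA) = 0.003/(203×27.1) = 5.453×10^-7 K/W
R_vermiculite fill = L/(kA) = 0.175/(0.072×27.1) = 0.08969 K/W
R_total = 0.09628 K/W
Q = ΔT / R_total = 456 / 0.09628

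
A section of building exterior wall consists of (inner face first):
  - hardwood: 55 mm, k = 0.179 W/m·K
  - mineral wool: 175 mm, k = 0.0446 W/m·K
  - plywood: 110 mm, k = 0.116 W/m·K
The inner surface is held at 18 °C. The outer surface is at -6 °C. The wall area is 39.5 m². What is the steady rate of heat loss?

Q ≈ 183 W

Thermal resistances in series:
R_hardwood = L/(kA) = 0.055/(0.179×39.5) = 0.007779 K/W
R_mineral wool = L/(kA) = 0.175/(0.0446×39.5) = 0.09934 K/W
R_plywood = L/(kA) = 0.11/(0.116×39.5) = 0.02401 K/W
R_total = 0.1311 K/W
Q = ΔT / R_total = 24 / 0.1311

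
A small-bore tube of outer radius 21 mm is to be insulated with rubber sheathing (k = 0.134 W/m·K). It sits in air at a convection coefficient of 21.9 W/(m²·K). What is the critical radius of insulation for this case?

For a cylinder r_cr = k/h = 0.134/21.9
r_cr = 6.12 mm; since the bare radius (21 mm) is above r_cr, any added insulation will reduce heat loss.

r_cr ≈ 6.12 mm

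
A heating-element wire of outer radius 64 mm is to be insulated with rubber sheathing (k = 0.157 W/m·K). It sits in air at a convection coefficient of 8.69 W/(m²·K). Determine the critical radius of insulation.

r_cr ≈ 18.1 mm

For a cylinder r_cr = k/h = 0.157/8.69
r_cr = 18.1 mm; since the bare radius (64 mm) is above r_cr, any added insulation will reduce heat loss.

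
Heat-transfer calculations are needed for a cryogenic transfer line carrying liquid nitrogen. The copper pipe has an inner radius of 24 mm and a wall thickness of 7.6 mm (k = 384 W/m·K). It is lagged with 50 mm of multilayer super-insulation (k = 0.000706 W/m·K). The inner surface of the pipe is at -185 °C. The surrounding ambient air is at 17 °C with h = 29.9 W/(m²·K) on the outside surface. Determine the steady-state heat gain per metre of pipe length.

q′ ≈ 0.944 W/m

Per-layer cylindrical resistances, series-summed:
R_copper pipe wall = ln(31.6/24)/(2π×384×1) = 1.14×10^-4 K/W
R_multilayer super-insulation = ln(81.6/31.6)/(2π×0.000706×1) = 213.9 K/W
R_outer film = 1/(h_o·2πr_oL) = 1/(29.9×2π×0.0816×1) = 0.06523 K/W
R_total = 213.9 K/W
Q = ΔT/R_total = 202/213.9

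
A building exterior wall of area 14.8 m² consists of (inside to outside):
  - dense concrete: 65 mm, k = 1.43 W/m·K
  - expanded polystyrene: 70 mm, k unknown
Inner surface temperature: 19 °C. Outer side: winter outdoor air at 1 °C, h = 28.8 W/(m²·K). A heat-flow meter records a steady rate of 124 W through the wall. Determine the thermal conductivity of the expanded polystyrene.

Series thermal resistances:
R_dense concrete = L/(kA) = 0.065/(1.43×14.8) = 0.003071 K/W
R_outer film = 1/(h_o·A) = 1/(28.8×14.8) = 0.002346 K/W
Sum of known resistances R_other = 0.005417 K/W
Total R = ΔT/Q = 18/124 = 0.1452 K/W
R_expanded polystyrene = R_total − R_other = 0.1397 K/W
k = L/(R·A) = 0.07/(0.1397×14.8)

k ≈ 0.0338 W/(m·K)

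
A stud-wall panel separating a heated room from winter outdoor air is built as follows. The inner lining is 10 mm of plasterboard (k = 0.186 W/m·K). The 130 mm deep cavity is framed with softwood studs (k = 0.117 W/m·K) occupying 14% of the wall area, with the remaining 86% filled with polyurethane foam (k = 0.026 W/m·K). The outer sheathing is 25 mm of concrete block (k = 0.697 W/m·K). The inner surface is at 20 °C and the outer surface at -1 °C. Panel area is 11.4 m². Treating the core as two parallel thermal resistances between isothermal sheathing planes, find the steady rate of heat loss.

Q ≈ 69.5 W

Sheathing layers in series; stud and cavity paths in parallel between them.
R_inner = 0.01/(0.186×11.4) = 0.004716 K/W
R_stud  = 0.13/(0.117×0.14×11.4) = 0.6962 K/W
R_cav   = 0.13/(0.026×0.86×11.4) = 0.51 K/W
1/R_core = 1/R_stud + 1/R_cav → R_core = 0.2944 K/W
R_outer = 0.025/(0.697×11.4) = 0.003146 K/W
R_total = 0.3022 K/W
Q = ΔT/R_total = 21/0.3022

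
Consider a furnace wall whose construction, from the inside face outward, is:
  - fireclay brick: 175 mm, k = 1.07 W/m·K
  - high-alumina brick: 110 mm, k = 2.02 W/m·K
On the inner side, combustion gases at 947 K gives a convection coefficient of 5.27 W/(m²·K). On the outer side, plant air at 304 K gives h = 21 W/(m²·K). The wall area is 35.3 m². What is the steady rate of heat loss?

Q ≈ 49800 W

Thermal resistances in series:
R_inner film = 1/(h_i·A) = 1/(5.27×35.3) = 0.005375 K/W
R_fireclay brick = L/(kA) = 0.175/(1.07×35.3) = 0.004633 K/W
R_high-alumina brick = L/(kA) = 0.11/(2.02×35.3) = 0.001543 K/W
R_outer film = 1/(h_o·A) = 1/(21×35.3) = 0.001349 K/W
R_total = 0.0129 K/W
Q = ΔT / R_total = 643 / 0.0129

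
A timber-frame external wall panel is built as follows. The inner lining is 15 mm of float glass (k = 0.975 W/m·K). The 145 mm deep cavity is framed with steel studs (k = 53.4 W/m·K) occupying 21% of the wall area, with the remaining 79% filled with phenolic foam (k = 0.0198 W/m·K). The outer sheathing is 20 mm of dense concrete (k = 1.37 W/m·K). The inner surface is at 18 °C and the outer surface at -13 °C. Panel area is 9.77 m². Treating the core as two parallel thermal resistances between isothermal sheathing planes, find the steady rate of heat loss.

Sheathing layers in series; stud and cavity paths in parallel between them.
R_inner = 0.015/(0.975×9.77) = 0.001575 K/W
R_stud  = 0.145/(53.4×0.21×9.77) = 0.001323 K/W
R_cav   = 0.145/(0.0198×0.79×9.77) = 0.9488 K/W
1/R_core = 1/R_stud + 1/R_cav → R_core = 0.001322 K/W
R_outer = 0.02/(1.37×9.77) = 0.001494 K/W
R_total = 0.004391 K/W
Q = ΔT/R_total = 31/0.004391

Q ≈ 7060 W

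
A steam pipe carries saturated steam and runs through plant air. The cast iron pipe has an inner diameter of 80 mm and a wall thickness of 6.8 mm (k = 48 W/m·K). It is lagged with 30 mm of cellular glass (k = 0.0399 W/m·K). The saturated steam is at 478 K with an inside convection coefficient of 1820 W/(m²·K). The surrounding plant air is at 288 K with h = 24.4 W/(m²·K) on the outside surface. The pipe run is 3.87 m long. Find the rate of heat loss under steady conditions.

Q ≈ 356 W

Per-layer cylindrical resistances, series-summed:
R_inner film = 1/(h_i·2πr₁L) = 1/(1820×2π×0.04×3.87) = 5.649×10^-4 K/W
R_cast iron pipe wall = ln(46.8/40)/(2π×48×3.87) = 1.345×10^-4 K/W
R_cellular glass = ln(76.8/46.8)/(2π×0.0399×3.87) = 0.5105 K/W
R_outer film = 1/(h_o·2πr_oL) = 1/(24.4×2π×0.0768×3.87) = 0.02195 K/W
R_total = 0.5332 K/W
Q = ΔT/R_total = 190/0.5332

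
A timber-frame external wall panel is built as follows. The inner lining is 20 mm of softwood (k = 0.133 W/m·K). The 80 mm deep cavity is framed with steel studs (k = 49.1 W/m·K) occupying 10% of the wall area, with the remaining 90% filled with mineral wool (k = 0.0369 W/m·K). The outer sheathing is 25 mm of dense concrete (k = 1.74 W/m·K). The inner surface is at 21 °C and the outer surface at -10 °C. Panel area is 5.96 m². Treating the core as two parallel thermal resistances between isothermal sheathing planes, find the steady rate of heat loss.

Q ≈ 1020 W

Sheathing layers in series; stud and cavity paths in parallel between them.
R_inner = 0.02/(0.133×5.96) = 0.02523 K/W
R_stud  = 0.08/(49.1×0.1×5.96) = 0.002734 K/W
R_cav   = 0.08/(0.0369×0.9×5.96) = 0.4042 K/W
1/R_core = 1/R_stud + 1/R_cav → R_core = 0.002715 K/W
R_outer = 0.025/(1.74×5.96) = 0.002411 K/W
R_total = 0.03036 K/W
Q = ΔT/R_total = 31/0.03036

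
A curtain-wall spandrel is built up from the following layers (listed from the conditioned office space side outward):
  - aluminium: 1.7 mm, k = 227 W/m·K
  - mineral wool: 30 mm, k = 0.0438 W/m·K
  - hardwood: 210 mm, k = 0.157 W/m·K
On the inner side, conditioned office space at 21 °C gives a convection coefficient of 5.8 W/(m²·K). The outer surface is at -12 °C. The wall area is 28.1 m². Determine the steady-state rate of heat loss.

Treating each layer as a thermal resistance in series:
R_inner film = 1/(h_i·A) = 1/(5.8×28.1) = 0.006136 K/W
R_aluminium = L/(kA) = 0.0017/(227×28.1) = 2.665×10^-7 K/W
R_mineral wool = L/(kA) = 0.03/(0.0438×28.1) = 0.02437 K/W
R_hardwood = L/(kA) = 0.21/(0.157×28.1) = 0.0476 K/W
R_total = 0.07811 K/W
Q = ΔT / R_total = 33 / 0.07811

Q ≈ 422 W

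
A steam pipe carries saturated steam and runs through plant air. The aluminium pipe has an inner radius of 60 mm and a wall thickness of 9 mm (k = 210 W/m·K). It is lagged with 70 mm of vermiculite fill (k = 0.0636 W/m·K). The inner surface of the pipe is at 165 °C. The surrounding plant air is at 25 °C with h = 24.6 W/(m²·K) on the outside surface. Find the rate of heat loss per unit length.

Radial resistances (cylindrical: R_cond = ln(r_o/r_i)/(2πkL), R_conv = 1/(h·2πrL)):
R_aluminium pipe wall = ln(69/60)/(2π×210×1) = 1.059×10^-4 K/W
R_vermiculite fill = ln(139/69)/(2π×0.0636×1) = 1.753 K/W
R_outer film = 1/(h_o·2πr_oL) = 1/(24.6×2π×0.139×1) = 0.04654 K/W
R_total = 1.799 K/W
Q = ΔT/R_total = 140/1.799

q′ ≈ 77.8 W/m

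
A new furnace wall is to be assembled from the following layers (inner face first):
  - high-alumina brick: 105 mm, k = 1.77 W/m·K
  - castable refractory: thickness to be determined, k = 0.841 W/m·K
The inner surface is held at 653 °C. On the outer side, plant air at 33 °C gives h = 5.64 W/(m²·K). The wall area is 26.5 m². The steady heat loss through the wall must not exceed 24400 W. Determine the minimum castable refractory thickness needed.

Treating each layer as a thermal resistance in series:
R_high-alumina brick = L/(kA) = 0.105/(1.77×26.5) = 0.002239 K/W
R_outer film = 1/(h_o·A) = 1/(5.64×26.5) = 0.006691 K/W
Sum of the known resistances R_other = 0.008929 K/W
Required total resistance R_tot = ΔT/Q_allow = 620/24400 = 0.02541 K/W
R_castable refractory = R_tot − R_other = 0.01648 K/W
L = R·k·A = 0.01648×0.841×26.5

L ≈ 367 mm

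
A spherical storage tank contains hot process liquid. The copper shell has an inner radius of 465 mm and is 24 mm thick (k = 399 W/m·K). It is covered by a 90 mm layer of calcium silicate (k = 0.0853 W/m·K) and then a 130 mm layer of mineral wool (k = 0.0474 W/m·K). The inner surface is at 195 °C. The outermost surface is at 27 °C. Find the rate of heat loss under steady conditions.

Radial (spherical) resistances in series:
R_copper shell = (1/0.465 − 1/0.489)/(4π×399) = 2.105×10^-5 K/W
R_calcium silicate = (1/0.489 − 1/0.579)/(4π×0.0853) = 0.2965 K/W
R_mineral wool = (1/0.579 − 1/0.709)/(4π×0.0474) = 0.5317 K/W
R_total = 0.8282 K/W
Q = ΔT/R_total = 168/0.8282

Q ≈ 203 W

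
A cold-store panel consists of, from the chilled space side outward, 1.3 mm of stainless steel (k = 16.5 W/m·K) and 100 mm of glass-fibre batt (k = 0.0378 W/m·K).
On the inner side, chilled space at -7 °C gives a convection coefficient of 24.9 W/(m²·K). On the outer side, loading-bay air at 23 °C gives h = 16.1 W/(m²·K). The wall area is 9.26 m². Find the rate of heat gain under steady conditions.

Using the resistance-network approach (series):
R_inner film = 1/(h_i·A) = 1/(24.9×9.26) = 0.004337 K/W
R_stainless steel = L/(kA) = 0.0013/(16.5×9.26) = 8.508×10^-6 K/W
R_glass-fibre batt = L/(kA) = 0.1/(0.0378×9.26) = 0.2857 K/W
R_outer film = 1/(h_o·A) = 1/(16.1×9.26) = 0.006708 K/W
R_total = 0.2967 K/W
Q = ΔT / R_total = 30 / 0.2967

Q ≈ 101 W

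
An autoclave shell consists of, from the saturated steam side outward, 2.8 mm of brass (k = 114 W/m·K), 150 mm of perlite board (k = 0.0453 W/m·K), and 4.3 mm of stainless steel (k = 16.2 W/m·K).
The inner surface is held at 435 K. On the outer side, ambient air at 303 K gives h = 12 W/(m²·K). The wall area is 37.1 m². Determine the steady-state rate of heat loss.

Q ≈ 1440 W

Series thermal resistances:
R_brass = L/(kA) = 0.0028/(114×37.1) = 6.62×10^-7 K/W
R_perlite board = L/(kA) = 0.15/(0.0453×37.1) = 0.08925 K/W
R_stainless steel = L/(kA) = 0.0043/(16.2×37.1) = 7.155×10^-6 K/W
R_outer film = 1/(h_o·A) = 1/(12×37.1) = 0.002246 K/W
R_total = 0.09151 K/W
Q = ΔT / R_total = 132 / 0.09151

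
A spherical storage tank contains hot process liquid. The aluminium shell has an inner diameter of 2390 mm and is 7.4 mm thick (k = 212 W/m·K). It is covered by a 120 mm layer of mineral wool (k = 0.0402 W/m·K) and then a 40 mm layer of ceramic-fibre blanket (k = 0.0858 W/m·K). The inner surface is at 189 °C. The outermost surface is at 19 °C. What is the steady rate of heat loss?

Spherical conduction: R = (1/r_in − 1/r_out)/(4πk) per layer; series-sum.
R_aluminium shell = (1/1.195 − 1/1.2024)/(4π×212) = 1.933×10^-6 K/W
R_mineral wool = (1/1.2024 − 1/1.3224)/(4π×0.0402) = 0.1494 K/W
R_ceramic-fibre blanket = (1/1.3224 − 1/1.3624)/(4π×0.0858) = 0.02059 K/W
R_total = 0.17 K/W
Q = ΔT/R_total = 170/0.17

Q ≈ 1000 W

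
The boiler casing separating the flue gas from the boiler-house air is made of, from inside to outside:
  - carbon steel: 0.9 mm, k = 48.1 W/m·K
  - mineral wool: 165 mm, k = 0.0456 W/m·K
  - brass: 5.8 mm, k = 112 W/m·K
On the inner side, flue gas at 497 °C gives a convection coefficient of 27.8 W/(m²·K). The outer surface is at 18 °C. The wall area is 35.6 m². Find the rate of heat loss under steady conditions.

Q ≈ 4670 W

Using the resistance-network approach (series):
R_inner film = 1/(h_i·A) = 1/(27.8×35.6) = 0.00101 K/W
R_carbon steel = L/(kA) = 0.0009/(48.1×35.6) = 5.256×10^-7 K/W
R_mineral wool = L/(kA) = 0.165/(0.0456×35.6) = 0.1016 K/W
R_brass = L/(kA) = 0.0058/(112×35.6) = 1.455×10^-6 K/W
R_total = 0.1027 K/W
Q = ΔT / R_total = 479 / 0.1027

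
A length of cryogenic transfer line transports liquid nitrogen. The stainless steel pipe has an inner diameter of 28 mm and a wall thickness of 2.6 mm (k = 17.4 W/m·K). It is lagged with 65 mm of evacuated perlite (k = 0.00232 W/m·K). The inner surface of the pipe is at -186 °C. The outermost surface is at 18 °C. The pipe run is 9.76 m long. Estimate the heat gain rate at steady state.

For a radial system each layer contributes R = ln(r_out/r_in)/(2πkL); films add R = 1/(hA).
R_stainless steel pipe wall = ln(16.6/14)/(2π×17.4×9.76) = 1.596×10^-4 K/W
R_evacuated perlite = ln(81.6/16.6)/(2π×0.00232×9.76) = 11.19 K/W
R_total = 11.19 K/W
Q = ΔT/R_total = 204/11.19

Q ≈ 18.2 W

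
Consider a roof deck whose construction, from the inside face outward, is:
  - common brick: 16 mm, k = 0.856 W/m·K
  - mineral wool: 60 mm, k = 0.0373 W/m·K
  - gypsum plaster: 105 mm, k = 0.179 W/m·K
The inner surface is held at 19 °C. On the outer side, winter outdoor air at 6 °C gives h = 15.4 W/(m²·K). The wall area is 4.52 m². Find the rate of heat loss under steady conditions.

Q ≈ 25.8 W

Model the wall as resistances in series:
R_common brick = L/(kA) = 0.016/(0.856×4.52) = 0.004135 K/W
R_mineral wool = L/(kA) = 0.06/(0.0373×4.52) = 0.3559 K/W
R_gypsum plaster = L/(kA) = 0.105/(0.179×4.52) = 0.1298 K/W
R_outer film = 1/(h_o·A) = 1/(15.4×4.52) = 0.01437 K/W
R_total = 0.5042 K/W
Q = ΔT / R_total = 13 / 0.5042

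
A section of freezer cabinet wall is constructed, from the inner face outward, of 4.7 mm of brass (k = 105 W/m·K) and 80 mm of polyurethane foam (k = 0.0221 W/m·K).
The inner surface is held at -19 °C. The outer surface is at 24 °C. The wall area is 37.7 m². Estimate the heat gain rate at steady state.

Q ≈ 448 W

Using the resistance-network approach (series):
R_brass = L/(kA) = 0.0047/(105×37.7) = 1.187×10^-6 K/W
R_polyurethane foam = L/(kA) = 0.08/(0.0221×37.7) = 0.09602 K/W
R_total = 0.09602 K/W
Q = ΔT / R_total = 43 / 0.09602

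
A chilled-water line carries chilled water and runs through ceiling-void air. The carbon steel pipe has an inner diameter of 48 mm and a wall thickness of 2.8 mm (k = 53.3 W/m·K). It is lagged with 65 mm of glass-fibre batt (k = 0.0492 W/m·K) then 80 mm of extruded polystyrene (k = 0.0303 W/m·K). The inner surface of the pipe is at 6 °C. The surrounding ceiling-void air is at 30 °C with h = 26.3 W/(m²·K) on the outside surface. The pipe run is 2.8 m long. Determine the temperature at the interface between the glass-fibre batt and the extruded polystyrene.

T ≈ 19.1 °C

Radial resistances (cylindrical: R_cond = ln(r_o/r_i)/(2πkL), R_conv = 1/(h·2πrL)):
R_carbon steel pipe wall = ln(26.8/24)/(2π×53.3×2.8) = 1.177×10^-4 K/W
R_glass-fibre batt = ln(91.8/26.8)/(2π×0.0492×2.8) = 1.422 K/W
R_extruded polystyrene = ln(171.8/91.8)/(2π×0.0303×2.8) = 1.176 K/W
R_outer film = 1/(h_o·2πr_oL) = 1/(26.3×2π×0.1718×2.8) = 0.01258 K/W
R_total = 2.611 K/W
Q = ΔT/R_total = 24/2.611
Q = 9.19 W
T_interface = T_inner + Q·ΣR(inner→interface) = 6 + 9.19×1.423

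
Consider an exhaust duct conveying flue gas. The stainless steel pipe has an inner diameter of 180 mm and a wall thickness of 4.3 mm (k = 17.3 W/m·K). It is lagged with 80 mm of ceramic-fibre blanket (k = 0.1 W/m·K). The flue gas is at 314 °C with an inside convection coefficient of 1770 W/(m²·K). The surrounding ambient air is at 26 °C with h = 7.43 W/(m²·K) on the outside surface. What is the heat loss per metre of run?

Cylindrical conduction, so R = ln(r₂/r₁)/(2πkL) per layer, in series:
R_inner film = 1/(h_i·2πr₁L) = 1/(1770×2π×0.09×1) = 9.991×10^-4 K/W
R_stainless steel pipe wall = ln(94.3/90)/(2π×17.3×1) = 4.294×10^-4 K/W
R_ceramic-fibre blanket = ln(174.3/94.3)/(2π×0.1×1) = 0.9777 K/W
R_outer film = 1/(h_o·2πr_oL) = 1/(7.43×2π×0.1743×1) = 0.1229 K/W
R_total = 1.102 K/W
Q = ΔT/R_total = 288/1.102

q′ ≈ 261 W/m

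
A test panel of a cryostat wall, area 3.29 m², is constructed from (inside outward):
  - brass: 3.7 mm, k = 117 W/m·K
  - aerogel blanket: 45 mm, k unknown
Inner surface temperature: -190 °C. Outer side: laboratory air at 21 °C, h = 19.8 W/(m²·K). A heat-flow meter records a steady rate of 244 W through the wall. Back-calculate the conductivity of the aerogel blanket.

k ≈ 0.0161 W/(m·K)

Using the resistance-network approach (series):
R_brass = L/(kA) = 0.0037/(117×3.29) = 9.612×10^-6 K/W
R_outer film = 1/(h_o·A) = 1/(19.8×3.29) = 0.01535 K/W
Sum of known resistances R_other = 0.01536 K/W
Total R = ΔT/Q = 211/244 = 0.8648 K/W
R_aerogel blanket = R_total − R_other = 0.8494 K/W
k = L/(R·A) = 0.045/(0.8494×3.29)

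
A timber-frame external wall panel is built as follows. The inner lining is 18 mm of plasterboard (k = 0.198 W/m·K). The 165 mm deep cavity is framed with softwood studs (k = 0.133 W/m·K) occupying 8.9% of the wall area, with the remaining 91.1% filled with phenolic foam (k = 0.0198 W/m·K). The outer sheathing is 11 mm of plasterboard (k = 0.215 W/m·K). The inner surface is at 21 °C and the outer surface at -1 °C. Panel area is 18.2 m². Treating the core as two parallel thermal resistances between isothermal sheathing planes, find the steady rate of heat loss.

Q ≈ 70.7 W

Sheathing layers in series; stud and cavity paths in parallel between them.
R_inner = 0.018/(0.198×18.2) = 0.004995 K/W
R_stud  = 0.165/(0.133×0.089×18.2) = 0.7659 K/W
R_cav   = 0.165/(0.0198×0.911×18.2) = 0.5026 K/W
1/R_core = 1/R_stud + 1/R_cav → R_core = 0.3035 K/W
R_outer = 0.011/(0.215×18.2) = 0.002811 K/W
R_total = 0.3113 K/W
Q = ΔT/R_total = 22/0.3113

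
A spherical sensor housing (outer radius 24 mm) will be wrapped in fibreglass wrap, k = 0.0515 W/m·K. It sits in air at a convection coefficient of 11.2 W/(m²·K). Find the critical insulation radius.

For a sphere r_cr = 2k/h = 2×0.0515/11.2
r_cr = 9.2 mm; since the bare radius (24 mm) is above r_cr, any added insulation will reduce heat loss.

r_cr ≈ 9.2 mm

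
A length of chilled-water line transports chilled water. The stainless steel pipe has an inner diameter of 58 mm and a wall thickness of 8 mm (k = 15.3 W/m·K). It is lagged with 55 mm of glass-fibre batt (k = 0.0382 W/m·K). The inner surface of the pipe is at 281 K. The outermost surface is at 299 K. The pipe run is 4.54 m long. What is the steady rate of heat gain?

Q ≈ 21.5 W

Treating each annulus and film as a series resistance:
R_stainless steel pipe wall = ln(37/29)/(2π×15.3×4.54) = 5.582×10^-4 K/W
R_glass-fibre batt = ln(92/37)/(2π×0.0382×4.54) = 0.8359 K/W
R_total = 0.8365 K/W
Q = ΔT/R_total = 18/0.8365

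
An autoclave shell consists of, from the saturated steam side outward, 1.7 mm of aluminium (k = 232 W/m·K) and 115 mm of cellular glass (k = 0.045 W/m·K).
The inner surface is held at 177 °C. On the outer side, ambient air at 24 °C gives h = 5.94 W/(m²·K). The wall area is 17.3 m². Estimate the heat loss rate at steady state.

Thermal resistances in series:
R_aluminium = L/(kA) = 0.0017/(232×17.3) = 4.236×10^-7 K/W
R_cellular glass = L/(kA) = 0.115/(0.045×17.3) = 0.1477 K/W
R_outer film = 1/(h_o·A) = 1/(5.94×17.3) = 0.009731 K/W
R_total = 0.1575 K/W
Q = ΔT / R_total = 153 / 0.1575

Q ≈ 972 W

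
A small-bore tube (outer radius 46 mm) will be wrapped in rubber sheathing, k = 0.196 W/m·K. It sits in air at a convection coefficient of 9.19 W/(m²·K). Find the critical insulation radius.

r_cr ≈ 21.3 mm

For a cylinder r_cr = k/h = 0.196/9.19
r_cr = 21.3 mm; since the bare radius (46 mm) is above r_cr, any added insulation will reduce heat loss.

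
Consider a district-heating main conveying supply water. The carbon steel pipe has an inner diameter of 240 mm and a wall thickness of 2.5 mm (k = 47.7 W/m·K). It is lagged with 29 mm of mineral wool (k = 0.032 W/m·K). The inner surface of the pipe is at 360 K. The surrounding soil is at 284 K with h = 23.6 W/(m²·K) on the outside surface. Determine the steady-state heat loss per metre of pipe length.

For a radial system each layer contributes R = ln(r_out/r_in)/(2πkL); films add R = 1/(hA).
R_carbon steel pipe wall = ln(122.5/120)/(2π×47.7×1) = 6.88×10^-5 K/W
R_mineral wool = ln(151.5/122.5)/(2π×0.032×1) = 1.057 K/W
R_outer film = 1/(h_o·2πr_oL) = 1/(23.6×2π×0.1515×1) = 0.04451 K/W
R_total = 1.101 K/W
Q = ΔT/R_total = 76/1.101

q′ ≈ 69 W/m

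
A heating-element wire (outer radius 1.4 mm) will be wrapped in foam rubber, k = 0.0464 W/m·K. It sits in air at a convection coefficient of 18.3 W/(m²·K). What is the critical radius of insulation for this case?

r_cr ≈ 2.54 mm

For a cylinder r_cr = k/h = 0.0464/18.3
r_cr = 2.54 mm; since the bare radius (1.4 mm) is below r_cr, adding a thin layer of insulation will *increase* heat loss.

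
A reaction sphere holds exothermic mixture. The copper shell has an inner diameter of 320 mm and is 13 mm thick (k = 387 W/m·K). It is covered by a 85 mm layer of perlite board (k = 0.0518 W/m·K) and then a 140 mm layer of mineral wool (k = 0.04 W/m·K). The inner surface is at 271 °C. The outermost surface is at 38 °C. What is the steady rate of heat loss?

Each spherical layer contributes R = (1/r_i − 1/r_o)/(4πk):
R_copper shell = (1/0.16 − 1/0.173)/(4π×387) = 9.657×10^-5 K/W
R_perlite board = (1/0.173 − 1/0.258)/(4π×0.0518) = 2.926 K/W
R_mineral wool = (1/0.258 − 1/0.398)/(4π×0.04) = 2.712 K/W
R_total = 5.638 K/W
Q = ΔT/R_total = 233/5.638

Q ≈ 41.3 W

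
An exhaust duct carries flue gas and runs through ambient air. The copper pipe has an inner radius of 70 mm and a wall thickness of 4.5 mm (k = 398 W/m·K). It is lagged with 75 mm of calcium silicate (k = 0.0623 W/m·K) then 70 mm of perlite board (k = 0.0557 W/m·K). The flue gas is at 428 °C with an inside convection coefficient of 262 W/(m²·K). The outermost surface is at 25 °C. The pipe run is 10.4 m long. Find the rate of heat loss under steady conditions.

Radial resistances (cylindrical: R_cond = ln(r_o/r_i)/(2πkL), R_conv = 1/(h·2πrL)):
R_inner film = 1/(h_i·2πr₁L) = 1/(262×2π×0.07×10.4) = 8.344×10^-4 K/W
R_copper pipe wall = ln(74.5/70)/(2π×398×10.4) = 2.396×10^-6 K/W
R_calcium silicate = ln(149.5/74.5)/(2π×0.0623×10.4) = 0.1711 K/W
R_perlite board = ln(219.5/149.5)/(2π×0.0557×10.4) = 0.1055 K/W
R_total = 0.2774 K/W
Q = ΔT/R_total = 403/0.2774

Q ≈ 1450 W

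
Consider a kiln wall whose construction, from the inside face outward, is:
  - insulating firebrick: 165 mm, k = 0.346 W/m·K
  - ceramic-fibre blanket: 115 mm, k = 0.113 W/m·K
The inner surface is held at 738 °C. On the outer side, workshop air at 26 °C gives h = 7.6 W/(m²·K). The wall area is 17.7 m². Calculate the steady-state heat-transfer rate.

Using the resistance-network approach (series):
R_insulating firebrick = L/(kA) = 0.165/(0.346×17.7) = 0.02694 K/W
R_ceramic-fibre blanket = L/(kA) = 0.115/(0.113×17.7) = 0.0575 K/W
R_outer film = 1/(h_o·A) = 1/(7.6×17.7) = 0.007434 K/W
R_total = 0.09187 K/W
Q = ΔT / R_total = 712 / 0.09187

Q ≈ 7750 W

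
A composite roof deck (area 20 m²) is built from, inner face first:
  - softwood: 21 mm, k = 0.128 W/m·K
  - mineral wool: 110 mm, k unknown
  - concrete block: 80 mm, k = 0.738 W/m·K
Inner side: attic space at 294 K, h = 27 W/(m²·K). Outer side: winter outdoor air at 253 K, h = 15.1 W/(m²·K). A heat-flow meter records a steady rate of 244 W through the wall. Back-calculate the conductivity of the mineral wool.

Using the resistance-network approach (series):
R_inner film = 1/(h_i·A) = 1/(27×20) = 0.001852 K/W
R_softwood = L/(kA) = 0.021/(0.128×20) = 0.008203 K/W
R_concrete block = L/(kA) = 0.08/(0.738×20) = 0.00542 K/W
R_outer film = 1/(h_o·A) = 1/(15.1×20) = 0.003311 K/W
Sum of known resistances R_other = 0.01879 K/W
Total R = ΔT/Q = 41/244 = 0.168 K/W
R_mineral wool = R_total − R_other = 0.1492 K/W
k = L/(R·A) = 0.11/(0.1492×20)

k ≈ 0.0369 W/(m·K)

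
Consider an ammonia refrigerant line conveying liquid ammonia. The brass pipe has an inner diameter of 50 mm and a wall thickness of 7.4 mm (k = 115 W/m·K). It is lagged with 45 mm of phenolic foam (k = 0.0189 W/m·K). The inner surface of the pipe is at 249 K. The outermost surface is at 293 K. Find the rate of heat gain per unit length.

For a radial system each layer contributes R = ln(r_out/r_in)/(2πkL); films add R = 1/(hA).
R_brass pipe wall = ln(32.4/25)/(2π×115×1) = 3.588×10^-4 K/W
R_phenolic foam = ln(77.4/32.4)/(2π×0.0189×1) = 7.333 K/W
R_total = 7.334 K/W
Q = ΔT/R_total = 44/7.334

q′ ≈ 6 W/m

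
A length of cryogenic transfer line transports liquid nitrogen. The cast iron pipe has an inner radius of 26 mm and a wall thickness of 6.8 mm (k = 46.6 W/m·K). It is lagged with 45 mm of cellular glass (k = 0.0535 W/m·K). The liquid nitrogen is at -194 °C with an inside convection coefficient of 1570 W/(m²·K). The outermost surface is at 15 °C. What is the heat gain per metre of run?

q′ ≈ 81.2 W/m

Radial resistances (cylindrical: R_cond = ln(r_o/r_i)/(2πkL), R_conv = 1/(h·2πrL)):
R_inner film = 1/(h_i·2πr₁L) = 1/(1570×2π×0.026×1) = 0.003899 K/W
R_cast iron pipe wall = ln(32.8/26)/(2π×46.6×1) = 7.935×10^-4 K/W
R_cellular glass = ln(77.8/32.8)/(2π×0.0535×1) = 2.569 K/W
R_total = 2.574 K/W
Q = ΔT/R_total = 209/2.574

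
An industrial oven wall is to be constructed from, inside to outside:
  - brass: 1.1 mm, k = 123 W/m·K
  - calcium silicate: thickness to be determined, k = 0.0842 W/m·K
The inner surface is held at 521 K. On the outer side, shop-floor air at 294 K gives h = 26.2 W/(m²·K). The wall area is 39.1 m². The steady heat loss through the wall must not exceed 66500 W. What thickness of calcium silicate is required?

Series thermal resistances:
R_brass = L/(kA) = 0.0011/(123×39.1) = 2.287×10^-7 K/W
R_outer film = 1/(h_o·A) = 1/(26.2×39.1) = 9.762×10^-4 K/W
Sum of the known resistances R_other = 9.764×10^-4 K/W
Required total resistance R_tot = ΔT/Q_allow = 227/66500 = 0.003414 K/W
R_calcium silicate = R_tot − R_other = 0.002437 K/W
L = R·k·A = 0.002437×0.0842×39.1

L ≈ 8.02 mm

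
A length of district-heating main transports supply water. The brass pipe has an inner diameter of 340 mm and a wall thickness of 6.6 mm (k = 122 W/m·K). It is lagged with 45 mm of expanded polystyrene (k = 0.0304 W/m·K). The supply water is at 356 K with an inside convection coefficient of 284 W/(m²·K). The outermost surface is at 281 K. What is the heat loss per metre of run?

Radial resistances (cylindrical: R_cond = ln(r_o/r_i)/(2πkL), R_conv = 1/(h·2πrL)):
R_inner film = 1/(h_i·2πr₁L) = 1/(284×2π×0.17×1) = 0.003296 K/W
R_brass pipe wall = ln(176.6/170)/(2π×122×1) = 4.969×10^-5 K/W
R_expanded polystyrene = ln(221.6/176.6)/(2π×0.0304×1) = 1.188 K/W
R_total = 1.192 K/W
Q = ΔT/R_total = 75/1.192

q′ ≈ 62.9 W/m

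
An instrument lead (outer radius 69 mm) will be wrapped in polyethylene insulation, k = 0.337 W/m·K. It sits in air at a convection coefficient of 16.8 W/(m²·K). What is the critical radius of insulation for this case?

For a cylinder r_cr = k/h = 0.337/16.8
r_cr = 20.1 mm; since the bare radius (69 mm) is above r_cr, any added insulation will reduce heat loss.

r_cr ≈ 20.1 mm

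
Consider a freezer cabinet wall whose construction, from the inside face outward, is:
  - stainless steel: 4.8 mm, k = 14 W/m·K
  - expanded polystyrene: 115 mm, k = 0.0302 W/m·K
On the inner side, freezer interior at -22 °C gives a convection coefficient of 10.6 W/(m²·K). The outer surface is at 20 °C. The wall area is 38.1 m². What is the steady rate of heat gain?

Q ≈ 410 W

Thermal resistances in series:
R_inner film = 1/(h_i·A) = 1/(10.6×38.1) = 0.002476 K/W
R_stainless steel = L/(kA) = 0.0048/(14×38.1) = 8.999×10^-6 K/W
R_expanded polystyrene = L/(kA) = 0.115/(0.0302×38.1) = 0.09995 K/W
R_total = 0.1024 K/W
Q = ΔT / R_total = 42 / 0.1024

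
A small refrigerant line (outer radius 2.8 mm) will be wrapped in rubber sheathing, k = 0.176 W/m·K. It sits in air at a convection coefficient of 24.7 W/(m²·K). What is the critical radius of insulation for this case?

r_cr ≈ 7.13 mm

For a cylinder r_cr = k/h = 0.176/24.7
r_cr = 7.13 mm; since the bare radius (2.8 mm) is below r_cr, adding a thin layer of insulation will *increase* heat loss.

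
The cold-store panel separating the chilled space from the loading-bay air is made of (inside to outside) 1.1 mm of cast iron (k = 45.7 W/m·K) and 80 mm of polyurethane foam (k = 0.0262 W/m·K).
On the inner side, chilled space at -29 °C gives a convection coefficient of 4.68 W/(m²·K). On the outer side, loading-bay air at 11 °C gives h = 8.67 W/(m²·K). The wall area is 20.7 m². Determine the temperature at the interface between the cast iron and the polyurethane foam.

Model the wall as resistances in series:
R_inner film = 1/(h_i·A) = 1/(4.68×20.7) = 0.01032 K/W
R_cast iron = L/(kA) = 0.0011/(45.7×20.7) = 1.163×10^-6 K/W
R_polyurethane foam = L/(kA) = 0.08/(0.0262×20.7) = 0.1475 K/W
R_outer film = 1/(h_o·A) = 1/(8.67×20.7) = 0.005572 K/W
R_total = 0.1634 K/W;  Q = ΔT/R_total = 40/0.1634 = 244.8 W
T_interface = T_inner + Q·ΣR(inner→interface) = -29 + 245×0.01032

T ≈ -26.5 °C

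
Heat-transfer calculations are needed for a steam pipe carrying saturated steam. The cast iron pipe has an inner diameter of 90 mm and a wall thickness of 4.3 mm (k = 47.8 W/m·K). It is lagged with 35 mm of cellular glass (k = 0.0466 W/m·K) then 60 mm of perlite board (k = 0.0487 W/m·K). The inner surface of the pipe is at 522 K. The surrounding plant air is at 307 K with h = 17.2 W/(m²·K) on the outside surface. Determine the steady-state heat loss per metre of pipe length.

Per-layer cylindrical resistances, series-summed:
R_cast iron pipe wall = ln(49.3/45)/(2π×47.8×1) = 3.039×10^-4 K/W
R_cellular glass = ln(84.3/49.3)/(2π×0.0466×1) = 1.832 K/W
R_perlite board = ln(144.3/84.3)/(2π×0.0487×1) = 1.757 K/W
R_outer film = 1/(h_o·2πr_oL) = 1/(17.2×2π×0.1443×1) = 0.06412 K/W
R_total = 3.653 K/W
Q = ΔT/R_total = 215/3.653

q′ ≈ 58.9 W/m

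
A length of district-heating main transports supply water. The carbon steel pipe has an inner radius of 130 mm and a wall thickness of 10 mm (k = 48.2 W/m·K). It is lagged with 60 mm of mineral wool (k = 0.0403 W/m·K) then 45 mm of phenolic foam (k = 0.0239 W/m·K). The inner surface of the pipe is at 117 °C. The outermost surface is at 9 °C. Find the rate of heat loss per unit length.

Cylindrical conduction, so R = ln(r₂/r₁)/(2πkL) per layer, in series:
R_carbon steel pipe wall = ln(140/130)/(2π×48.2×1) = 2.447×10^-4 K/W
R_mineral wool = ln(200/140)/(2π×0.0403×1) = 1.409 K/W
R_phenolic foam = ln(245/200)/(2π×0.0239×1) = 1.351 K/W
R_total = 2.76 K/W
Q = ΔT/R_total = 108/2.76

q′ ≈ 39.1 W/m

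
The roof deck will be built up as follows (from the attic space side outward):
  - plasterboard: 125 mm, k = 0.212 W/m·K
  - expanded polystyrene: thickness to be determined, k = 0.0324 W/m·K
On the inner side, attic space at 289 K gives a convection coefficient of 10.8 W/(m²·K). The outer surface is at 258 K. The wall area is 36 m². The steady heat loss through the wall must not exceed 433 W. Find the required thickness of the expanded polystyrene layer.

L ≈ 61.4 mm

Using the resistance-network approach (series):
R_inner film = 1/(h_i·A) = 1/(10.8×36) = 0.002572 K/W
R_plasterboard = L/(kA) = 0.125/(0.212×36) = 0.01638 K/W
Sum of the known resistances R_other = 0.01895 K/W
Required total resistance R_tot = ΔT/Q_allow = 31/433 = 0.07159 K/W
R_expanded polystyrene = R_tot − R_other = 0.05264 K/W
L = R·k·A = 0.05264×0.0324×36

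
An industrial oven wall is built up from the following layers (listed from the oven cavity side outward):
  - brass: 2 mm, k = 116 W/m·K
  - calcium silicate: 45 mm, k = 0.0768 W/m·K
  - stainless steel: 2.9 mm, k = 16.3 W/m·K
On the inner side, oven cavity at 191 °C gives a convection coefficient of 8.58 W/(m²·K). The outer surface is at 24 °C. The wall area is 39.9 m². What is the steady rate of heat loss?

Series thermal resistances:
R_inner film = 1/(h_i·A) = 1/(8.58×39.9) = 0.002921 K/W
R_brass = L/(kA) = 0.002/(116×39.9) = 4.321×10^-7 K/W
R_calcium silicate = L/(kA) = 0.045/(0.0768×39.9) = 0.01469 K/W
R_stainless steel = L/(kA) = 0.0029/(16.3×39.9) = 4.459×10^-6 K/W
R_total = 0.01761 K/W
Q = ΔT / R_total = 167 / 0.01761

Q ≈ 9480 W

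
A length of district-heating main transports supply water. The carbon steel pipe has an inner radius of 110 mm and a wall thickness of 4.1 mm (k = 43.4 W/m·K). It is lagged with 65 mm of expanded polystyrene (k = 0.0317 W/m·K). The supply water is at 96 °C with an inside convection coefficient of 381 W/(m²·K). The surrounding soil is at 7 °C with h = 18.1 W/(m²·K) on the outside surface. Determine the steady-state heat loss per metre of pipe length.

q′ ≈ 38.4 W/m

Cylindrical conduction, so R = ln(r₂/r₁)/(2πkL) per layer, in series:
R_inner film = 1/(h_i·2πr₁L) = 1/(381×2π×0.11×1) = 0.003798 K/W
R_carbon steel pipe wall = ln(114.1/110)/(2π×43.4×1) = 1.342×10^-4 K/W
R_expanded polystyrene = ln(179.1/114.1)/(2π×0.0317×1) = 2.264 K/W
R_outer film = 1/(h_o·2πr_oL) = 1/(18.1×2π×0.1791×1) = 0.0491 K/W
R_total = 2.317 K/W
Q = ΔT/R_total = 89/2.317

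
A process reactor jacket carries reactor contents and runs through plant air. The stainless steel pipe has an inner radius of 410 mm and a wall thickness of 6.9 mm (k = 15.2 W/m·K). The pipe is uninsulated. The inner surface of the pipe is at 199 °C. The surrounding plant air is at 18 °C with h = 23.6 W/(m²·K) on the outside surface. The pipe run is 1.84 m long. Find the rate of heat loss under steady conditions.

Q ≈ 20400 W

Per-layer cylindrical resistances, series-summed:
R_stainless steel pipe wall = ln(416.9/410)/(2π×15.2×1.84) = 9.497×10^-5 K/W
R_outer film = 1/(h_o·2πr_oL) = 1/(23.6×2π×0.4169×1.84) = 0.008791 K/W
R_total = 0.008886 K/W
Q = ΔT/R_total = 181/0.008886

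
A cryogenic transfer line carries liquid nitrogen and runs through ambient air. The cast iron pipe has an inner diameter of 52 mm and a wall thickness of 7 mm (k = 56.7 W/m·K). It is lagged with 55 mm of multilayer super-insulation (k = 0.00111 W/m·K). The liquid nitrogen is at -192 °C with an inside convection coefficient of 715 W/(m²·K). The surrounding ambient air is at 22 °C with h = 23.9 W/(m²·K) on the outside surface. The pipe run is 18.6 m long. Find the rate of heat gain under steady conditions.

Q ≈ 28.3 W

Radial resistances (cylindrical: R_cond = ln(r_o/r_i)/(2πkL), R_conv = 1/(h·2πrL)):
R_inner film = 1/(h_i·2πr₁L) = 1/(715×2π×0.026×18.6) = 4.603×10^-4 K/W
R_cast iron pipe wall = ln(33/26)/(2π×56.7×18.6) = 3.598×10^-5 K/W
R_multilayer super-insulation = ln(88/33)/(2π×0.00111×18.6) = 7.561 K/W
R_outer film = 1/(h_o·2πr_oL) = 1/(23.9×2π×0.088×18.6) = 0.004068 K/W
R_total = 7.566 K/W
Q = ΔT/R_total = 214/7.566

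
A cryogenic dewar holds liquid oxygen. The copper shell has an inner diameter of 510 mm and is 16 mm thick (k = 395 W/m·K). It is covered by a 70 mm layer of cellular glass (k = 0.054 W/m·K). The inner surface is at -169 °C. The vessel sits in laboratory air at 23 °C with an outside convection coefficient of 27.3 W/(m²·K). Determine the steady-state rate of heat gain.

Spherical conduction: R = (1/r_in − 1/r_out)/(4πk) per layer; series-sum.
R_copper shell = (1/0.255 − 1/0.271)/(4π×395) = 4.664×10^-5 K/W
R_cellular glass = (1/0.271 − 1/0.341)/(4π×0.054) = 1.116 K/W
R_outer film = 1/(h·4πr_o²) = 1/(27.3×4π×0.341²) = 0.02507 K/W
R_total = 1.141 K/W
Q = ΔT/R_total = 192/1.141

Q ≈ 168 W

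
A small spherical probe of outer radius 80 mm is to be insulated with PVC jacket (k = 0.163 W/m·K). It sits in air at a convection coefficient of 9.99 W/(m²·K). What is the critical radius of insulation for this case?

For a sphere r_cr = 2k/h = 2×0.163/9.99
r_cr = 32.6 mm; since the bare radius (80 mm) is above r_cr, any added insulation will reduce heat loss.

r_cr ≈ 32.6 mm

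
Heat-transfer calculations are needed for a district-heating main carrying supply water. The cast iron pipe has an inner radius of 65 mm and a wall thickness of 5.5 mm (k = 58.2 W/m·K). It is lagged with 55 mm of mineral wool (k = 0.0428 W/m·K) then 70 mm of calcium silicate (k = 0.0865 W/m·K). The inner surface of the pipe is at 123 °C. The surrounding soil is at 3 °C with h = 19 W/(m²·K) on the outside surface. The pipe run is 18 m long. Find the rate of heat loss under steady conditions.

Per-layer cylindrical resistances, series-summed:
R_cast iron pipe wall = ln(70.5/65)/(2π×58.2×18) = 1.234×10^-5 K/W
R_mineral wool = ln(125.5/70.5)/(2π×0.0428×18) = 0.1191 K/W
R_calcium silicate = ln(195.5/125.5)/(2π×0.0865×18) = 0.04531 K/W
R_outer film = 1/(h_o·2πr_oL) = 1/(19×2π×0.1955×18) = 0.00238 K/W
R_total = 0.1668 K/W
Q = ΔT/R_total = 120/0.1668

Q ≈ 719 W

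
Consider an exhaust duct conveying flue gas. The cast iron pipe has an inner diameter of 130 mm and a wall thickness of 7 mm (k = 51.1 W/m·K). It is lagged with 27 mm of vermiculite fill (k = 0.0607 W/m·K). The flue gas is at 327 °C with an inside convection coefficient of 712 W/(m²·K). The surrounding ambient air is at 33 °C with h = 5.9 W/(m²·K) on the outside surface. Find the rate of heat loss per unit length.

q′ ≈ 265 W/m

Cylindrical conduction, so R = ln(r₂/r₁)/(2πkL) per layer, in series:
R_inner film = 1/(h_i·2πr₁L) = 1/(712×2π×0.065×1) = 0.003439 K/W
R_cast iron pipe wall = ln(72/65)/(2π×51.1×1) = 3.186×10^-4 K/W
R_vermiculite fill = ln(99/72)/(2π×0.0607×1) = 0.835 K/W
R_outer film = 1/(h_o·2πr_oL) = 1/(5.9×2π×0.099×1) = 0.2725 K/W
R_total = 1.111 K/W
Q = ΔT/R_total = 294/1.111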